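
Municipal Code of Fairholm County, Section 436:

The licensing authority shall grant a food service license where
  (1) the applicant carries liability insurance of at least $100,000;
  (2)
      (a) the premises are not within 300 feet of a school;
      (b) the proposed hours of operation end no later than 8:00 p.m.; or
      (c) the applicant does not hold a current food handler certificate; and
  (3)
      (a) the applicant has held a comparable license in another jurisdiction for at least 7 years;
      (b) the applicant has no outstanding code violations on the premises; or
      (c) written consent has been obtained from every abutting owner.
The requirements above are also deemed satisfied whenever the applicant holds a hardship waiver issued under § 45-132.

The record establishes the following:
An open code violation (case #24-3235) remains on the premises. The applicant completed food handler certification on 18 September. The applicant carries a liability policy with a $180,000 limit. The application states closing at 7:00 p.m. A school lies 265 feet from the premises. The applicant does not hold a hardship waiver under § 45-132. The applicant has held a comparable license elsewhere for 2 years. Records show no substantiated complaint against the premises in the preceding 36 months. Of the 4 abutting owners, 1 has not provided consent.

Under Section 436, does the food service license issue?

No — denied.

(1) insurance ≥ $100,000 — holds.
(a) ≥300 ft from school — not met.
(b) closes by 8 p.m. — satisfied.
(c) not (food handler cert.) — fails.
(2) = F OR T OR F = true.
(a) prior license ≥ 7 yr — not satisfied.
(b) no code violations — not met.
(c) all abutters consent — not met.
(3) = F OR F OR F = false.
Overall: T AND T AND F → false.
Exception (hardship waiver) — not satisfied.
Result: main false OR exception false → false.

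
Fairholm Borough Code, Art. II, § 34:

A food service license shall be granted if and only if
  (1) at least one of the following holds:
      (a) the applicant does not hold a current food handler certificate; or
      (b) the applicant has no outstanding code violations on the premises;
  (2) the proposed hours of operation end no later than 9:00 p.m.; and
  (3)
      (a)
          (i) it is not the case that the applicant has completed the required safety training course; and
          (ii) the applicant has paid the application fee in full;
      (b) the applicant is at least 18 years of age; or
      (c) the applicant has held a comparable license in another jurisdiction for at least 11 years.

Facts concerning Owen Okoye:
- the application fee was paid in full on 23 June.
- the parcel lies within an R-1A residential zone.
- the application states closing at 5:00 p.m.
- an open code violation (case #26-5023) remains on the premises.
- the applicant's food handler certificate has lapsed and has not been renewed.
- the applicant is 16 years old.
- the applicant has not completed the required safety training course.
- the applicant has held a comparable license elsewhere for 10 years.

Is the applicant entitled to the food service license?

(a) not (food handler cert.) — satisfied.
(b) no code violations — fails.
So (1) is satisfied (T OR F).
(2) closes by 9 p.m. — met.
(i) not (safety training) — holds.
(ii) fee paid — satisfied.
(a) = T AND T = true.
(b) age ≥ 18 — not satisfied.
(c) prior license ≥ 11 yr — not satisfied.
So (3) is satisfied (T OR F OR F).
So Overall is satisfied (T AND T AND T).

Yes — granted.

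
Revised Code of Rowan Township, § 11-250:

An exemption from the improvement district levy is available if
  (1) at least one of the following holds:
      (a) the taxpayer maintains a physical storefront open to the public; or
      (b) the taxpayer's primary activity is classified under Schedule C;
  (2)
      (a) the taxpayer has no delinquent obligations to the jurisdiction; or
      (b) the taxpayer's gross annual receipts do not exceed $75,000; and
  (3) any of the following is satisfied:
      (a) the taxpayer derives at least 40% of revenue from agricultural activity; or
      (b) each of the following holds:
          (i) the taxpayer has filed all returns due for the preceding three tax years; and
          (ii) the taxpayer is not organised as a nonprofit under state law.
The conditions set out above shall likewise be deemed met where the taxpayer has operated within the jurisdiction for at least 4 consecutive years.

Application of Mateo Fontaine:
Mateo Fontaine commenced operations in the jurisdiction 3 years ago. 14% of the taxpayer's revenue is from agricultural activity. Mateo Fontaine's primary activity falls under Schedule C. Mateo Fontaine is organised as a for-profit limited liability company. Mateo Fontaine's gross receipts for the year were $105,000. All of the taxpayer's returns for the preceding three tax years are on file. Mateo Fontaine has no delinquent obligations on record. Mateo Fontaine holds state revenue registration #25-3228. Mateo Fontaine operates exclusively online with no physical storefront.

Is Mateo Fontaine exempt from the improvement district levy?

(a) has storefront — not met.
(b) Schedule C activity — holds.
So (1) is satisfied (F OR T).
(a) no delinquency — met.
(b) receipts ≤ $75,000 — not met.
(2): T OR F → true.
(a) ≥40% agricultural — fails.
(i) returns current — holds.
(ii) not (nonprofit) — satisfied.
(b) = T AND T = true.
(3) = F OR T = true.
So Overall is satisfied (T AND T AND T).
Exception (≥ 4 yrs in jurisdiction) — not satisfied.
Result: main true OR exception false → true.

Yes — exempt.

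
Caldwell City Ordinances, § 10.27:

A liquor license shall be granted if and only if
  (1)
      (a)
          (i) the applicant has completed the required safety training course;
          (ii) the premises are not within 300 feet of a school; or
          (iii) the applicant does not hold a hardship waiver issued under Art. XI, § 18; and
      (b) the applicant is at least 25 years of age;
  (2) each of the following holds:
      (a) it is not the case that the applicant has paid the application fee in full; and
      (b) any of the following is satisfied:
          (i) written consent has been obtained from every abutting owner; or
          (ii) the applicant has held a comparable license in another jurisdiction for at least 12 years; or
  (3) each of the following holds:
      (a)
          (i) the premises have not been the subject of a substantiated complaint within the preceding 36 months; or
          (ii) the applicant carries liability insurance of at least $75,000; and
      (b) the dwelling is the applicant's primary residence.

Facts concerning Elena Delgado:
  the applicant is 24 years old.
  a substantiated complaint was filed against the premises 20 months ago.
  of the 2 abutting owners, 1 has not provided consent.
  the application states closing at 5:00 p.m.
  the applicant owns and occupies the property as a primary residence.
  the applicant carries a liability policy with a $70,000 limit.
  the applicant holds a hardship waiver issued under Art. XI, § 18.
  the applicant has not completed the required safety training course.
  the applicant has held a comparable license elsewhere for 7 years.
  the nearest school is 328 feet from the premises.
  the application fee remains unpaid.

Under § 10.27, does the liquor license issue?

No — denied.

(i) safety training — fails.
(ii) ≥300 ft from school — met.
(iii) not (hardship waiver) — not satisfied.
(a) = F OR T OR F = true.
(b) age ≥ 25 — fails.
So (1) is not satisfied (T AND F).
(a) not (fee paid) — holds.
(i) all abutters consent — not satisfied.
(ii) prior license ≥ 12 yr — not satisfied.
So (b) is not satisfied (F OR F).
So (2) is not satisfied (T AND F).
(i) no complaint in 36 mo. — not met.
(ii) insurance ≥ $75,000 — not met.
(a) = F OR F = false.
(b) primary residence — holds.
(3) = F AND T = false.
Overall = F OR F OR F = false.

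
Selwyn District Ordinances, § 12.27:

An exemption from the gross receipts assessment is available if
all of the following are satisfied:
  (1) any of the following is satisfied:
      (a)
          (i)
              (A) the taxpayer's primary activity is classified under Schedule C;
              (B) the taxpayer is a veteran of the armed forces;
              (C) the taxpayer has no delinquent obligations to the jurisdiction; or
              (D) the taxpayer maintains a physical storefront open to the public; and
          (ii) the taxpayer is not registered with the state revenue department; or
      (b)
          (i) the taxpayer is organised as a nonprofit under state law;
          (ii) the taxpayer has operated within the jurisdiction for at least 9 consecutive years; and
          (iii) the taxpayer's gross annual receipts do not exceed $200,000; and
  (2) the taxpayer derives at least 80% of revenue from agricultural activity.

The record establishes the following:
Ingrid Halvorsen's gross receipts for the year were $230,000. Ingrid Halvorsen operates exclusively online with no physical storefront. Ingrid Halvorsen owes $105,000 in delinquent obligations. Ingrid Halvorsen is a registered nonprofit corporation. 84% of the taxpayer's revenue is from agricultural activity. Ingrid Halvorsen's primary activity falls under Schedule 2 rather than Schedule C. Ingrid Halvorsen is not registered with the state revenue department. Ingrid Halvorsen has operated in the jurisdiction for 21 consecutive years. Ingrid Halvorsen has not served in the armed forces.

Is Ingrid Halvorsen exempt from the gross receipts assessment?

No — not exempt.

(A) Schedule C activity — not met.
(B) veteran — fails.
(C) no delinquency — fails.
(D) has storefront — fails.
So (i) is not satisfied (F OR F OR F OR F).
(ii) not (state-registered) — met.
(a): F AND T → false.
(i) nonprofit — holds.
(ii) ≥ 9 yrs in jurisdiction — met.
(iii) receipts ≤ $200,000 — not satisfied.
(b): T AND T AND F → false.
So (1) is not satisfied (F OR F).
(2) ≥80% agricultural — holds.
Overall = F AND T = false.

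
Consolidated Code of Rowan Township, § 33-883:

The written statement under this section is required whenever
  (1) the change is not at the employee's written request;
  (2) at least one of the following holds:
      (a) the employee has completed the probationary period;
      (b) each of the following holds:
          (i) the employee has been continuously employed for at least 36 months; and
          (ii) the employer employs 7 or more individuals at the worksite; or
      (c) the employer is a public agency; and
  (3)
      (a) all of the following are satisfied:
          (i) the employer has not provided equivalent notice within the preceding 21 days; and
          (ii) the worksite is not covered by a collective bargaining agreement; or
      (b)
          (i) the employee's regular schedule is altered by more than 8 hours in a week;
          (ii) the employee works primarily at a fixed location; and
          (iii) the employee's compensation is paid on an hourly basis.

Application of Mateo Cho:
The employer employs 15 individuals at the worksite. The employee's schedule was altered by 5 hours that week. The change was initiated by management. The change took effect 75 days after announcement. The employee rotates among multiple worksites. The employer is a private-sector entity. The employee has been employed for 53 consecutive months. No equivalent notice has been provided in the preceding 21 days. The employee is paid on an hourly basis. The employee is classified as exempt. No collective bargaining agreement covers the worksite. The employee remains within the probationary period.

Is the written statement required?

Yes — required.

(1) not employee-requested — met.
(a) past probation — not met.
(i) tenure ≥ 36 mo. — met.
(ii) ≥ 7 at site — satisfied.
So (b) is satisfied (T AND T).
(c) public agency — not satisfied.
So (2) is satisfied (F OR T OR F).
(i) no recent notice — satisfied.
(ii) no CBA — satisfied.
(a) = T AND T = true.
(i) schedule shift > 8h — not met.
(ii) fixed location — not met.
(iii) hourly-paid — holds.
So (b) is not satisfied (F AND F AND T).
(3) = T OR F = true.
Overall = T AND T AND T = true.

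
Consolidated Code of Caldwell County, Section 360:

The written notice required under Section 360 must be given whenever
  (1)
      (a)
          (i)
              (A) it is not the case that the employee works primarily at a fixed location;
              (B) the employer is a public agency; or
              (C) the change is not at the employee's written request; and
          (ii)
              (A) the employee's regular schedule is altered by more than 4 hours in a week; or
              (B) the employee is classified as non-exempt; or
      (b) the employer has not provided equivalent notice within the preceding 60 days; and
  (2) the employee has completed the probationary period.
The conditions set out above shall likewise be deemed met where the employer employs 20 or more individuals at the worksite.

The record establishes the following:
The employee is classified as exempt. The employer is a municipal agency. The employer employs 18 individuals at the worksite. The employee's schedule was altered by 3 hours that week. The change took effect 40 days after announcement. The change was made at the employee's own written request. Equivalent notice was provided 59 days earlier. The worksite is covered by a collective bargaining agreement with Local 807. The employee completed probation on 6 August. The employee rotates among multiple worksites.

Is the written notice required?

No — not required.

(A) not (fixed location) — met.
(B) public agency — met.
(C) not employee-requested — not satisfied.
(i): T OR T OR F → true.
(A) schedule shift > 4h — fails.
(B) non-exempt — not met.
(ii) = F OR F = false.
(a) = T AND F = false.
(b) no recent notice — fails.
(1) = F OR F = false.
(2) past probation — met.
So Overall is not satisfied (F AND T).
Exception (≥ 20 at site) — not satisfied.
Result: main false OR exception false → false.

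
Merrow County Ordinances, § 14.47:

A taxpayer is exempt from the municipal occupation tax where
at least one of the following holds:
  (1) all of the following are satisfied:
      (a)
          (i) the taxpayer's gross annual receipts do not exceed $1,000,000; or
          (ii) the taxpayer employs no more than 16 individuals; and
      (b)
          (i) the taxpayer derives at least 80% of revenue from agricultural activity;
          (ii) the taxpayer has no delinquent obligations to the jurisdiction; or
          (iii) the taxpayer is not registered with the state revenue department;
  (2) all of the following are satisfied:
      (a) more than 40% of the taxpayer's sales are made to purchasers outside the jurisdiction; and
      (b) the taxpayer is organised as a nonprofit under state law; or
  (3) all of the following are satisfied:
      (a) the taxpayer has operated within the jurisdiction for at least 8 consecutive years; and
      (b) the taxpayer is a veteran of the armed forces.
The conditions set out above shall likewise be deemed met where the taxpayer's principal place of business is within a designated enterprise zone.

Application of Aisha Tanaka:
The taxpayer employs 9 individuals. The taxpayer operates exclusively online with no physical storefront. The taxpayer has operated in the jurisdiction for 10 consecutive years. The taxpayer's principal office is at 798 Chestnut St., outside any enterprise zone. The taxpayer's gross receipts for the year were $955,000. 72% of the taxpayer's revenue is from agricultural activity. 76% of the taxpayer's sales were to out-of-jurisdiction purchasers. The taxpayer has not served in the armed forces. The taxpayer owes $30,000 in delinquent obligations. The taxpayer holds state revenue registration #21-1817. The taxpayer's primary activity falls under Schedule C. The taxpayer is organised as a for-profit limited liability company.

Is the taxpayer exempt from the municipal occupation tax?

No — not exempt.

(i) receipts ≤ $1,000,000 — satisfied.
(ii) ≤ 16 employees — met.
(a): T OR T → true.
(i) ≥80% agricultural — not satisfied.
(ii) no delinquency — not met.
(iii) not (state-registered) — not satisfied.
(b): F OR F OR F → false.
So (1) is not satisfied (T AND F).
(a) >40% out-of-jur. sales — satisfied.
(b) nonprofit — fails.
(2): T AND F → false.
(a) ≥ 8 yrs in jurisdiction — satisfied.
(b) veteran — not met.
(3): T AND F → false.
Overall = F OR F OR F = false.
Exception (in enterprise zone) — not satisfied.
Result: main false OR exception false → false.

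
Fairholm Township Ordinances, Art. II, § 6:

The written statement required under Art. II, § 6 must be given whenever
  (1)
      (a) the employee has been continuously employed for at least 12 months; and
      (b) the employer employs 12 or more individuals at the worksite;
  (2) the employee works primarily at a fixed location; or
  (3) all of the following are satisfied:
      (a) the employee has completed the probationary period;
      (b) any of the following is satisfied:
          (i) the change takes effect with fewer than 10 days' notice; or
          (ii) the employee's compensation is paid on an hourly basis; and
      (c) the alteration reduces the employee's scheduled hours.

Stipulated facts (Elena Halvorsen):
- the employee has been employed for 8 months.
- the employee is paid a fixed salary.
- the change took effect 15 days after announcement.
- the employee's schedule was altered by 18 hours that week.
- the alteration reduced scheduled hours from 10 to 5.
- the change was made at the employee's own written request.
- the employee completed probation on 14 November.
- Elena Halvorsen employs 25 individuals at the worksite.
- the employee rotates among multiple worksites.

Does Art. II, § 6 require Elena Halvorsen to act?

No — not required.

(a) tenure ≥ 12 mo. — not satisfied.
(b) ≥ 12 at site — met.
(1) = F AND T = false.
(2) fixed location — fails.
(a) past probation — satisfied.
(i) < 10 days' notice — fails.
(ii) hourly-paid — not met.
So (b) is not satisfied (F OR F).
(c) hours reduced — met.
(3) = T AND F AND T = false.
Overall: F OR F OR F → false.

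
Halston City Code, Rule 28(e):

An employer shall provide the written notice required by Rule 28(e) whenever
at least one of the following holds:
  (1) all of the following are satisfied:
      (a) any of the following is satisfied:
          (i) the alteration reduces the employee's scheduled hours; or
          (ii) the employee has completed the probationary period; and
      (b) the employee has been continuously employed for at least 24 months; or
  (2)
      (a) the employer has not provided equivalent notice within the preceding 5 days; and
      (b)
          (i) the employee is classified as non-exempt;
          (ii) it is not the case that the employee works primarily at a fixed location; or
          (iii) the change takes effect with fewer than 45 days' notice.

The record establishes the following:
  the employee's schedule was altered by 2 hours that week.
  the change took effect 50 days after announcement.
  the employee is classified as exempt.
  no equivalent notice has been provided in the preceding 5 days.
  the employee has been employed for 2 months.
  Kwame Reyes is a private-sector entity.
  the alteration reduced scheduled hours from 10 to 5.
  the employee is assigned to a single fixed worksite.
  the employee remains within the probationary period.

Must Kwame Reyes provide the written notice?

No — not required.

(i) hours reduced — met.
(ii) past probation — fails.
So (a) is satisfied (T OR F).
(b) tenure ≥ 24 mo. — not met.
(1) = T AND F = false.
(a) no recent notice — holds.
(i) non-exempt — fails.
(ii) not (fixed location) — not satisfied.
(iii) < 45 days' notice — not satisfied.
(b): F OR F OR F → false.
So (2) is not satisfied (T AND F).
Overall: F OR F → false.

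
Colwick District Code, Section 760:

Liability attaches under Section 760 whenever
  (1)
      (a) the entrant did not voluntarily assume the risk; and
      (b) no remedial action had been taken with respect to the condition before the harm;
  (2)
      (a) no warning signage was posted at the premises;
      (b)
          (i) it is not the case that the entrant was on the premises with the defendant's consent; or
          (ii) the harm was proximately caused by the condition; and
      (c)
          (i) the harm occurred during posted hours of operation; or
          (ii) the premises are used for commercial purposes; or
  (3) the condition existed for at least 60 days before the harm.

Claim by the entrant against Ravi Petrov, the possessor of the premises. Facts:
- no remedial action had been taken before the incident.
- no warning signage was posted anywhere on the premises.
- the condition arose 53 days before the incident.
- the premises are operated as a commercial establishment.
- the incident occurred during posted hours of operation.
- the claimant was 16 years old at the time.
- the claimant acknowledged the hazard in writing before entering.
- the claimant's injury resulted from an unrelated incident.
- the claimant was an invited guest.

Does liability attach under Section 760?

(a) no assumed risk — not satisfied.
(b) no remedial action — met.
(1) = F AND T = false.
(a) no signage posted — satisfied.
(i) not (consent to enter) — fails.
(ii) proximate cause — not met.
(b) = F OR F = false.
(i) during posted hours — holds.
(ii) commercial use — holds.
(c): T OR T → true.
So (2) is not satisfied (T AND F AND T).
(3) condition ≥60 days old — fails.
So Overall is not satisfied (F OR F OR F).

No — not liable.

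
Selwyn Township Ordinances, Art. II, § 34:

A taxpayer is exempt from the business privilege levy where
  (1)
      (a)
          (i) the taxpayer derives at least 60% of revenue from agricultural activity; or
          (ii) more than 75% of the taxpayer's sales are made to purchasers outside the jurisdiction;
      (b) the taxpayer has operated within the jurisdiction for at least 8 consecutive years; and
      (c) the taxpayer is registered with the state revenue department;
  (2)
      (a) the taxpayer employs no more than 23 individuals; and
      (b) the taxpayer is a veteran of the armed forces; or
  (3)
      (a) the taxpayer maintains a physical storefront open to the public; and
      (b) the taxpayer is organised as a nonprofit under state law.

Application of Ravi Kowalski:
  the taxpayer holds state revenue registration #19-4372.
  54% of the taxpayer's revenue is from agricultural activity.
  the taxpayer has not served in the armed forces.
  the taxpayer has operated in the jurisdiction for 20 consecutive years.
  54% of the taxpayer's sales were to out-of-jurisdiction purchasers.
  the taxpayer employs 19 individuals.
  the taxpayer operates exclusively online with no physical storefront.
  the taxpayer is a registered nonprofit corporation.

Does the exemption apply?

No — not exempt.

(i) ≥60% agricultural — not satisfied.
(ii) >75% out-of-jur. sales — not met.
(a) = F OR F = false.
(b) ≥ 8 yrs in jurisdiction — satisfied.
(c) state-registered — met.
(1) = F AND T AND T = false.
(a) ≤ 23 employees — satisfied.
(b) veteran — fails.
(2) = T AND F = false.
(a) has storefront — not met.
(b) nonprofit — satisfied.
(3) = F AND T = false.
Overall: F OR F OR F → false.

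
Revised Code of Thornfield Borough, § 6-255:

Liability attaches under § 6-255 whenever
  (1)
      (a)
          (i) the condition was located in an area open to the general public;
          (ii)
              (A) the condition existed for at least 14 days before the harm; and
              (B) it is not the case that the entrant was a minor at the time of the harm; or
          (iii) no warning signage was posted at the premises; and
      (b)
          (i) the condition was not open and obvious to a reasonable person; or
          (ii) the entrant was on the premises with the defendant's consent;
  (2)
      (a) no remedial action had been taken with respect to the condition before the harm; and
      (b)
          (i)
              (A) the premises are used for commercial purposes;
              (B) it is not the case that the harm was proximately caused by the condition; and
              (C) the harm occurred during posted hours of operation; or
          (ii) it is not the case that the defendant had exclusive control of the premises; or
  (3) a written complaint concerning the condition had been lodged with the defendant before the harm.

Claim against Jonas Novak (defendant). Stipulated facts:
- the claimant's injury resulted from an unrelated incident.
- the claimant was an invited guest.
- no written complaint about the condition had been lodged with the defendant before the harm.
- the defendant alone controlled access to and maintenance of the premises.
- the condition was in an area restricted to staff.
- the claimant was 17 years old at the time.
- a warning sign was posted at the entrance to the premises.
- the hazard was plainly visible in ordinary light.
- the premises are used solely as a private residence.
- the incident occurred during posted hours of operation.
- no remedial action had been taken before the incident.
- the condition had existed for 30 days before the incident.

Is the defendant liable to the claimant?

(i) public area — not satisfied.
(A) condition ≥14 days old — satisfied.
(B) not (entrant a minor) — not satisfied.
(ii): T AND F → false.
(iii) no signage posted — not met.
(a): F OR F OR F → false.
(i) not open/obvious — fails.
(ii) consent to enter — holds.
(b): F OR T → true.
(1) = F AND T = false.
(a) no remedial action — satisfied.
(A) commercial use — not satisfied.
(B) not (proximate cause) — holds.
(C) during posted hours — met.
So (i) is not satisfied (F AND T AND T).
(ii) not (exclusive control) — not satisfied.
So (b) is not satisfied (F OR F).
(2): T AND F → false.
(3) complaint lodged — fails.
Overall: F OR F OR F → false.

No — not liable.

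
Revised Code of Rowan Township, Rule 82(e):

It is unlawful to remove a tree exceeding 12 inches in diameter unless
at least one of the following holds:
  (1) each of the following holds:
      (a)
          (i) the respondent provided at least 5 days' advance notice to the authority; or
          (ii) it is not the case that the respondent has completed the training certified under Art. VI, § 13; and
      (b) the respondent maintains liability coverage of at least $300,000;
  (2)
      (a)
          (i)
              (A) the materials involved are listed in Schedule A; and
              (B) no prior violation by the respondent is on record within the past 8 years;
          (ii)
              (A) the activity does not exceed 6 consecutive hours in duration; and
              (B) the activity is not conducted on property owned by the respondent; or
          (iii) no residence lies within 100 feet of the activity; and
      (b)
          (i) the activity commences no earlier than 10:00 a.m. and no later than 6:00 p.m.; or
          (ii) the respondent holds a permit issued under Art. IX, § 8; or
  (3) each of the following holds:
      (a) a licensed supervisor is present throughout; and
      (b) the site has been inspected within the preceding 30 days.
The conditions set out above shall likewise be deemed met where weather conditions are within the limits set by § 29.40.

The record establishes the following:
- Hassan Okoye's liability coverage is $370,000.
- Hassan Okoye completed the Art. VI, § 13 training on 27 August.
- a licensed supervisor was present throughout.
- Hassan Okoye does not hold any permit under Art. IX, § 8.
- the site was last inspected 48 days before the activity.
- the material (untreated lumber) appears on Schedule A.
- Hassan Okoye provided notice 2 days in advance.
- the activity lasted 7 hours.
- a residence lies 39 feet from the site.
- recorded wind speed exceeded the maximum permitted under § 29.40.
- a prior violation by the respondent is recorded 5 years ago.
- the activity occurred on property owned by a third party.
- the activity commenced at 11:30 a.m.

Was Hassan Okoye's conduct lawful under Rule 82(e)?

No — unlawful.

(i) ≥5 days' notice — not satisfied.
(ii) not (training certified) — not satisfied.
(a): F OR F → false.
(b) coverage ≥ $300,000 — holds.
So (1) is not satisfied (F AND T).
(A) Schedule A material — met.
(B) no prior violation — not met.
(i) = T AND F = false.
(A) ≤ 6 hrs duration — not satisfied.
(B) not (own property) — satisfied.
So (ii) is not satisfied (F AND T).
(iii) no residence in 100 ft — not satisfied.
So (a) is not satisfied (F OR F OR F).
(i) start within hours — holds.
(ii) holds permit — fails.
(b) = T OR F = true.
(2): F AND T → false.
(a) supervisor present — holds.
(b) site inspected — not satisfied.
(3): T AND F → false.
So Overall is not satisfied (F OR F OR F).
Exception (weather ok) — not satisfied.
Result: main false OR exception false → false.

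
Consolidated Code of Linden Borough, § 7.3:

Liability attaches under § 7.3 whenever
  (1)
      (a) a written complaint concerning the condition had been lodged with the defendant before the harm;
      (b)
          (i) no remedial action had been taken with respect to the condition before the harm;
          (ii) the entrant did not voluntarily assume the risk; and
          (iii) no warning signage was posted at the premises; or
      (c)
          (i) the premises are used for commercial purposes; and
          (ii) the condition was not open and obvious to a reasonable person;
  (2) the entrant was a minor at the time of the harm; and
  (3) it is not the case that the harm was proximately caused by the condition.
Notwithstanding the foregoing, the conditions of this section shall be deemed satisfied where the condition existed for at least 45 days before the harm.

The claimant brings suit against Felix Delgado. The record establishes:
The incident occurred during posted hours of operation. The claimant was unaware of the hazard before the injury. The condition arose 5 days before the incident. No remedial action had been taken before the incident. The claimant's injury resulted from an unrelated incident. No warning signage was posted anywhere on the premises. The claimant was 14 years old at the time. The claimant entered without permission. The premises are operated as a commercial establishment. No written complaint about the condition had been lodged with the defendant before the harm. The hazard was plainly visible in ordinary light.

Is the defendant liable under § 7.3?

(a) complaint lodged — not satisfied.
(i) no remedial action — satisfied.
(ii) no assumed risk — satisfied.
(iii) no signage posted — met.
(b): T AND T AND T → true.
(i) commercial use — met.
(ii) not open/obvious — not met.
So (c) is not satisfied (T AND F).
(1) = F OR T OR F = true.
(2) entrant a minor — satisfied.
(3) not (proximate cause) — holds.
Overall: T AND T AND T → true.
Exception (condition ≥45 days old) — not satisfied.
Result: main true OR exception false → true.

Yes — liable.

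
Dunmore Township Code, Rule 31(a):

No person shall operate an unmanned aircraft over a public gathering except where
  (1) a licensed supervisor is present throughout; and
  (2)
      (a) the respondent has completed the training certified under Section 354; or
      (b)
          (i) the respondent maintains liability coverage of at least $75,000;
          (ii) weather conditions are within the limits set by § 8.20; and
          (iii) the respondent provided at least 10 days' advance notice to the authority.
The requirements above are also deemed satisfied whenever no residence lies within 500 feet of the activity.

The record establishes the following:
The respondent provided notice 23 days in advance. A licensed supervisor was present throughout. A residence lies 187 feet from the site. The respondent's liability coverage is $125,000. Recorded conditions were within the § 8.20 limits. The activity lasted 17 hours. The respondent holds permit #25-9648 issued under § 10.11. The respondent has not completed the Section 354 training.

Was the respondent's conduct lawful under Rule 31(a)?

(1) supervisor present — satisfied.
(a) training certified — fails.
(i) coverage ≥ $75,000 — holds.
(ii) weather ok — holds.
(iii) ≥10 days' notice — holds.
So (b) is satisfied (T AND T AND T).
(2) = F OR T = true.
Overall = T AND T = true.
Exception (no residence in 500 ft) — not satisfied.
Result: main true OR exception false → true.

Yes — lawful.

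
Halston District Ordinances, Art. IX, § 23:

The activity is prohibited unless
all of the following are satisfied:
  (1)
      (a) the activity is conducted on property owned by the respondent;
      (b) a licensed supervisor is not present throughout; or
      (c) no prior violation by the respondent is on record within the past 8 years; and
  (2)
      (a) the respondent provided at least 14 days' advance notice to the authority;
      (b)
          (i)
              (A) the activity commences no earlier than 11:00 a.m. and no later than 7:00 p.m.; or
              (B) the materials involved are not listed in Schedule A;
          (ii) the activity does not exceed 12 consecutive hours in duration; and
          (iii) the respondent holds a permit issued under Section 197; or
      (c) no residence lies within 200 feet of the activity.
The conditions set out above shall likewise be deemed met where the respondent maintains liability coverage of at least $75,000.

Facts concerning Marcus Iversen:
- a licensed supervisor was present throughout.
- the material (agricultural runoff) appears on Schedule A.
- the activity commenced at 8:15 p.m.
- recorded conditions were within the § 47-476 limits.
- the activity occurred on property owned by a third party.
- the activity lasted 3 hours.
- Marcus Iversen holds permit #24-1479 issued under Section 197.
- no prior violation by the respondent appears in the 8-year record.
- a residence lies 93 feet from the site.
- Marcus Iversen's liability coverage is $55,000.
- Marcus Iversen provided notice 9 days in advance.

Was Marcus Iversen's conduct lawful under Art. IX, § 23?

No — unlawful.

(a) own property — not satisfied.
(b) not (supervisor present) — not satisfied.
(c) no prior violation — holds.
So (1) is satisfied (F OR F OR T).
(a) ≥14 days' notice — fails.
(A) start within hours — not satisfied.
(B) not (Schedule A material) — not satisfied.
(i) = F OR F = false.
(ii) ≤ 12 hrs duration — holds.
(iii) holds permit — holds.
(b) = F AND T AND T = false.
(c) no residence in 200 ft — not satisfied.
(2): F OR F OR F → false.
Overall = T AND F = false.
Exception (coverage ≥ $75,000) — not satisfied.
Result: main false OR exception false → false.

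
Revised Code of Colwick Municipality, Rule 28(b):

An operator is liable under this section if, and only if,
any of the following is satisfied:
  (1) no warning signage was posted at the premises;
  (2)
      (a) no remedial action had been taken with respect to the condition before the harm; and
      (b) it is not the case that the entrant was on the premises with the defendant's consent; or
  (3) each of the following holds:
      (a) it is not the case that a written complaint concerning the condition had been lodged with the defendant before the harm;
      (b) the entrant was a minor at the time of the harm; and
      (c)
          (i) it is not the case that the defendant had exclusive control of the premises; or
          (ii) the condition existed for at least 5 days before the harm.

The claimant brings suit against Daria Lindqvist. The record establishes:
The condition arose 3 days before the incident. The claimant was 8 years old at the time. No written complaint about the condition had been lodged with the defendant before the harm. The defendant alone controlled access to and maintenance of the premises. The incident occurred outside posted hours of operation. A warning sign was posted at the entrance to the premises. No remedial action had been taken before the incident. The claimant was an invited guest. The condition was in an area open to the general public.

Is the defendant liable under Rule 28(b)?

(1) no signage posted — not met.
(a) no remedial action — met.
(b) not (consent to enter) — not satisfied.
So (2) is not satisfied (T AND F).
(a) not (complaint lodged) — holds.
(b) entrant a minor — satisfied.
(i) not (exclusive control) — fails.
(ii) condition ≥5 days old — fails.
(c): F OR F → false.
So (3) is not satisfied (T AND T AND F).
Overall = F OR F OR F = false.

No — not liable.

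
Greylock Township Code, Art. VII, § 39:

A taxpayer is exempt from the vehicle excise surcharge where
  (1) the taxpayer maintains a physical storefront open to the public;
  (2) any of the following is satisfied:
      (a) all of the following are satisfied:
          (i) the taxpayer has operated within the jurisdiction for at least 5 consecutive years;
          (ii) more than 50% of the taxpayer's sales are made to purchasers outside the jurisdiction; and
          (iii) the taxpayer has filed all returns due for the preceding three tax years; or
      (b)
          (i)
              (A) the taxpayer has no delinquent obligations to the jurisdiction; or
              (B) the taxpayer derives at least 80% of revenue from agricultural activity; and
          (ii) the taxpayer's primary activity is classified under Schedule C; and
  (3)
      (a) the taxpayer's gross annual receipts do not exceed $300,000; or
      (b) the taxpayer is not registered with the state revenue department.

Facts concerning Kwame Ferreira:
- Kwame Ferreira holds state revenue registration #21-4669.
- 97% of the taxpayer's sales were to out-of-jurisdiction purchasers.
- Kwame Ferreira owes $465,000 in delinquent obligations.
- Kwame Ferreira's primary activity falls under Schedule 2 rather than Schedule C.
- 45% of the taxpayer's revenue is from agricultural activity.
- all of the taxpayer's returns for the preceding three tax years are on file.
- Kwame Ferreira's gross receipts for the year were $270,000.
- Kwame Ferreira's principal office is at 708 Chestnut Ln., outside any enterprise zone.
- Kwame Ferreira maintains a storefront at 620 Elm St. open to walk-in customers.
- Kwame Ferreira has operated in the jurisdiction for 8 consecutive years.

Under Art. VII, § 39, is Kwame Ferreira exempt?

(1) has storefront — satisfied.
(i) ≥ 5 yrs in jurisdiction — holds.
(ii) >50% out-of-jur. sales — satisfied.
(iii) returns current — holds.
(a): T AND T AND T → true.
(A) no delinquency — not satisfied.
(B) ≥80% agricultural — not satisfied.
(i): F OR F → false.
(ii) Schedule C activity — not met.
(b) = F AND F = false.
(2) = T OR F = true.
(a) receipts ≤ $300,000 — met.
(b) not (state-registered) — not met.
So (3) is satisfied (T OR F).
Overall = T AND T AND T = true.

Yes — exempt.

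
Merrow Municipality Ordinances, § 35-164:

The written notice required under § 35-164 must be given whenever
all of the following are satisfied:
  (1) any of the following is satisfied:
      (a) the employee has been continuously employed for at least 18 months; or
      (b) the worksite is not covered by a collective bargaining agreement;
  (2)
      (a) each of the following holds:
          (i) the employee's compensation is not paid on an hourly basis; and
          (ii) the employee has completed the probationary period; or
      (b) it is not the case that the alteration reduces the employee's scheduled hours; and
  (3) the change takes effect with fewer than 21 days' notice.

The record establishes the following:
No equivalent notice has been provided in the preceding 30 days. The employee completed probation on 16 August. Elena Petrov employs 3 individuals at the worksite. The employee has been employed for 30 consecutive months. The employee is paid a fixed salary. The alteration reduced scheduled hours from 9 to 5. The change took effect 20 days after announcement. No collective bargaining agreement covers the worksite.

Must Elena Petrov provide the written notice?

Yes — required.

(a) tenure ≥ 18 mo. — satisfied.
(b) no CBA — holds.
(1): T OR T → true.
(i) not (hourly-paid) — satisfied.
(ii) past probation — satisfied.
(a): T AND T → true.
(b) not (hours reduced) — fails.
(2): T OR F → true.
(3) < 21 days' notice — holds.
So Overall is satisfied (T AND T AND T).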